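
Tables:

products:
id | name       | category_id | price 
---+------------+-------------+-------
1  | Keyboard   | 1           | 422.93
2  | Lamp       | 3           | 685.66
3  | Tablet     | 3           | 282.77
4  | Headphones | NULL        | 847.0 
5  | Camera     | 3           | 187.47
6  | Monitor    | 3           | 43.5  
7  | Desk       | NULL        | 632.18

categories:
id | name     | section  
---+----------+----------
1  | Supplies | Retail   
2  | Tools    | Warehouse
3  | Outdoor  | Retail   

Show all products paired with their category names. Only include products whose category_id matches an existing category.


INNER JOIN keeps only products rows whose category_id matches an id in categories. Walk through each product:
  - product 1 (Keyboard): category_id=1 -> matches Supplies
  - product 2 (Lamp): category_id=3 -> matches Outdoor
  - product 3 (Tablet): category_id=3 -> matches Outdoor
  - product 4 (Headphones): category_id=NULL, no match -> dropped
  - product 5 (Camera): category_id=3 -> matches Outdoor
  - product 6 (Monitor): category_id=3 -> matches Outdoor
  - product 7 (Desk): category_id=NULL, no match -> dropped
So 2 of 7 rows are dropped.

SQL:
SELECT a.name, b.name AS category
FROM products a
INNER JOIN categories b ON a.category_id = b.id

Result:
name     | category
---------+---------
Keyboard | Supplies
Lamp     | Outdoor 
Tablet   | Outdoor 
Camera   | Outdoor 
Monitor  | Outdoor 


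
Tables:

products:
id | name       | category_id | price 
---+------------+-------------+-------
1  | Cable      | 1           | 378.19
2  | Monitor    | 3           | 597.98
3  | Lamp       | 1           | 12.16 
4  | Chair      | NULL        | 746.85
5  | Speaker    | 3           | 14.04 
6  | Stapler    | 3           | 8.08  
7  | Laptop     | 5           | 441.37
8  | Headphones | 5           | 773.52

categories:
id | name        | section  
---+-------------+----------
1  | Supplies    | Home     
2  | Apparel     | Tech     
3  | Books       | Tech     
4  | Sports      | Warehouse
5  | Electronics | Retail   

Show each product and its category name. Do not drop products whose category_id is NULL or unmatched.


LEFT JOIN keeps every row from products (the left table); where category_id has no match in categories, the category columns become NULL. Walk through each product:
  - product 1 (Cable): category_id=1 -> matches Supplies
  - product 2 (Monitor): category_id=3 -> matches Books
  - product 3 (Lamp): category_id=1 -> matches Supplies
  - product 4 (Chair): category_id=NULL, no match -> kept with NULL
  - product 5 (Speaker): category_id=3 -> matches Books
  - product 6 (Stapler): category_id=3 -> matches Books
  - product 7 (Laptop): category_id=5 -> matches Electronics
  - product 8 (Headphones): category_id=5 -> matches Electronics
All 8 rows appear; 1 has NULL category.

SQL:
SELECT a.name, b.name AS category
FROM products a
LEFT JOIN categories b ON a.category_id = b.id

Result:
name       | category   
-----------+------------
Cable      | Supplies   
Monitor    | Books      
Lamp       | Supplies   
Chair      | NULL       
Speaker    | Books      
Stapler    | Books      
Laptop     | Electronics
Headphones | Electronics


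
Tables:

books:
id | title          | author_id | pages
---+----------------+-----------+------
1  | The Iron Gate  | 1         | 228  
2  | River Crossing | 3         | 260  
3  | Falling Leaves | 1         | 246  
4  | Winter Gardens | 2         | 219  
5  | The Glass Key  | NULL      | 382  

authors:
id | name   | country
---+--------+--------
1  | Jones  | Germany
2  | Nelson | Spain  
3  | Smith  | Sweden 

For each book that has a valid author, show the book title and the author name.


INNER JOIN keeps only books rows whose author_id matches an id in authors. Walk through each book:
  - book 1 (The Iron Gate): author_id=1 -> matches Jones
  - book 2 (River Crossing): author_id=3 -> matches Smith
  - book 3 (Falling Leaves): author_id=1 -> matches Jones
  - book 4 (Winter Gardens): author_id=2 -> matches Nelson
  - book 5 (The Glass Key): author_id=NULL, no match -> dropped
So 1 of 5 rows is dropped.

SQL:
SELECT a.title, b.name AS author
FROM books a
INNER JOIN authors b ON a.author_id = b.id

Result:
title          | author
---------------+-------
The Iron Gate  | Jones 
River Crossing | Smith 
Falling Leaves | Jones 
Winter Gardens | Nelson


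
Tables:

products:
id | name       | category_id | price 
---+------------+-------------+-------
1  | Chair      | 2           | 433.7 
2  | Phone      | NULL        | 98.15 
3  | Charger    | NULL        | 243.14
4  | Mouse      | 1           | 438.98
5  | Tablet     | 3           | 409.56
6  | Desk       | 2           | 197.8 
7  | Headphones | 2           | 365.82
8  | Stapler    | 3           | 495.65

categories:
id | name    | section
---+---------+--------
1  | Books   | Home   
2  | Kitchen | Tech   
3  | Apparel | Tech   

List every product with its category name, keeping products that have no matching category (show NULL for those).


LEFT JOIN keeps every row from products (the left table); where category_id has no match in categories, the category columns become NULL. Walk through each product:
  - product 1 (Chair): category_id=2 -> matches Kitchen
  - product 2 (Phone): category_id=NULL, no match -> kept with NULL
  - product 3 (Charger): category_id=NULL, no match -> kept with NULL
  - product 4 (Mouse): category_id=1 -> matches Books
  - product 5 (Tablet): category_id=3 -> matches Apparel
  - product 6 (Desk): category_id=2 -> matches Kitchen
  - product 7 (Headphones): category_id=2 -> matches Kitchen
  - product 8 (Stapler): category_id=3 -> matches Apparel
All 8 rows appear; 2 have NULL category.

SQL:
SELECT a.name, b.name AS category
FROM products a
LEFT JOIN categories b ON a.category_id = b.id

Result:
name       | category
-----------+---------
Chair      | Kitchen 
Phone      | NULL    
Charger    | NULL    
Mouse      | Books   
Tablet     | Apparel 
Desk       | Kitchen 
Headphones | Kitchen 
Stapler    | Apparel 


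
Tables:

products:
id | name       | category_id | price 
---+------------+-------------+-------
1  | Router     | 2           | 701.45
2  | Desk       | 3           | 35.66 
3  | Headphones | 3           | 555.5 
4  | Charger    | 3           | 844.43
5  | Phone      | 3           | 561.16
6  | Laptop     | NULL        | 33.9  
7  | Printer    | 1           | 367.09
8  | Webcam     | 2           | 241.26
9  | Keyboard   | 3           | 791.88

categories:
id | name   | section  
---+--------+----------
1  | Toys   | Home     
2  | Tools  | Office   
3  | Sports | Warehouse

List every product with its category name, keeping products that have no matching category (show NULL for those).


LEFT JOIN keeps every row from products (the left table); where category_id has no match in categories, the category columns become NULL. Walk through each product:
  - product 1 (Router): category_id=2 -> matches Tools
  - product 2 (Desk): category_id=3 -> matches Sports
  - product 3 (Headphones): category_id=3 -> matches Sports
  - product 4 (Charger): category_id=3 -> matches Sports
  - product 5 (Phone): category_id=3 -> matches Sports
  - product 6 (Laptop): category_id=NULL, no match -> kept with NULL
  - product 7 (Printer): category_id=1 -> matches Toys
  - product 8 (Webcam): category_id=2 -> matches Tools
  - product 9 (Keyboard): category_id=3 -> matches Sports
All 9 rows appear; 1 has NULL category.

SQL:
SELECT a.name, b.name AS category
FROM products a
LEFT JOIN categories b ON a.category_id = b.id

Result:
name       | category
-----------+---------
Router     | Tools   
Desk       | Sports  
Headphones | Sports  
Charger    | Sports  
Phone      | Sports  
Laptop     | NULL    
Printer    | Toys    
Webcam     | Tools   
Keyboard   | Sports  


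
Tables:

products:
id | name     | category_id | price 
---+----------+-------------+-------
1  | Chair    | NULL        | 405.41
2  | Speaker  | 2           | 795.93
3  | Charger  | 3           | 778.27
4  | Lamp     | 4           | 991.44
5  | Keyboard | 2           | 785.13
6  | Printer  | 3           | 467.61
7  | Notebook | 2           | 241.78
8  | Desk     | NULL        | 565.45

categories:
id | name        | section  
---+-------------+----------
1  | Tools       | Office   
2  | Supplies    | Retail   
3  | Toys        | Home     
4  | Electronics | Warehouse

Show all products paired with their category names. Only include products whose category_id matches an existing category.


INNER JOIN keeps only products rows whose category_id matches an id in categories. Walk through each product:
  - product 1 (Chair): category_id=NULL, no match -> dropped
  - product 2 (Speaker): category_id=2 -> matches Supplies
  - product 3 (Charger): category_id=3 -> matches Toys
  - product 4 (Lamp): category_id=4 -> matches Electronics
  - product 5 (Keyboard): category_id=2 -> matches Supplies
  - product 6 (Printer): category_id=3 -> matches Toys
  - product 7 (Notebook): category_id=2 -> matches Supplies
  - product 8 (Desk): category_id=NULL, no match -> dropped
So 2 of 8 rows are dropped.

SQL:
SELECT a.name, b.name AS category
FROM products a
INNER JOIN categories b ON a.category_id = b.id

Result:
name     | category   
---------+------------
Speaker  | Supplies   
Charger  | Toys       
Lamp     | Electronics
Keyboard | Supplies   
Printer  | Toys       
Notebook | Supplies   


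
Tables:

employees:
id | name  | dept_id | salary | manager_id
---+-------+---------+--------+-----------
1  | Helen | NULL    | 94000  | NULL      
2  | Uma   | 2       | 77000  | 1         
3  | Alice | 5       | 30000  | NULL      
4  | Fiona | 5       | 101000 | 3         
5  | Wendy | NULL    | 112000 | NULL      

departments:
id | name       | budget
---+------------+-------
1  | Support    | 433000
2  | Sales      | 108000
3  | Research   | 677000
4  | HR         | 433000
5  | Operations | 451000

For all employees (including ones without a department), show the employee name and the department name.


LEFT JOIN keeps every row from employees (the left table); where dept_id has no match in departments, the department columns become NULL. Walk through each employee:
  - employee 1 (Helen): dept_id=NULL, no match -> kept with NULL
  - employee 2 (Uma): dept_id=2 -> matches Sales
  - employee 3 (Alice): dept_id=5 -> matches Operations
  - employee 4 (Fiona): dept_id=5 -> matches Operations
  - employee 5 (Wendy): dept_id=NULL, no match -> kept with NULL
All 5 rows appear; 2 have NULL department.

SQL:
SELECT a.name, b.name AS department
FROM employees a
LEFT JOIN departments b ON a.dept_id = b.id

Result:
name  | department
------+-----------
Helen | NULL      
Uma   | Sales     
Alice | Operations
Fiona | Operations
Wendy | NULL      


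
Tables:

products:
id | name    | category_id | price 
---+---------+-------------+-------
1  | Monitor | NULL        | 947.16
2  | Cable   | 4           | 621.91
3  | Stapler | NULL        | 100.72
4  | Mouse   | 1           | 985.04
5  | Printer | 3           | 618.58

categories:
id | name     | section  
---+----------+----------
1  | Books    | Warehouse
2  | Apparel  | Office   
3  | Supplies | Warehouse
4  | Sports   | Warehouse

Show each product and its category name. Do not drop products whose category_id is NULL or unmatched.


LEFT JOIN keeps every row from products (the left table); where category_id has no match in categories, the category columns become NULL. Walk through each product:
  - product 1 (Monitor): category_id=NULL, no match -> kept with NULL
  - product 2 (Cable): category_id=4 -> matches Sports
  - product 3 (Stapler): category_id=NULL, no match -> kept with NULL
  - product 4 (Mouse): category_id=1 -> matches Books
  - product 5 (Printer): category_id=3 -> matches Supplies
All 5 rows appear; 2 have NULL category.

SQL:
SELECT a.name, b.name AS category
FROM products a
LEFT JOIN categories b ON a.category_id = b.id

Result:
name    | category
--------+---------
Monitor | NULL    
Cable   | Sports  
Stapler | NULL    
Mouse   | Books   
Printer | Supplies


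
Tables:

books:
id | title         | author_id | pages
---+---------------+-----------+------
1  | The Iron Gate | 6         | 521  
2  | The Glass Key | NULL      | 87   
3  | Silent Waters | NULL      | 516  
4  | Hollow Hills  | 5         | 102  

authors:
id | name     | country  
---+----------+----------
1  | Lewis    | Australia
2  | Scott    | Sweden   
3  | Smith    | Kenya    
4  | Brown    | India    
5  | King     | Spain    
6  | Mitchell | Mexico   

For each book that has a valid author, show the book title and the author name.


INNER JOIN keeps only books rows whose author_id matches an id in authors. Walk through each book:
  - book 1 (The Iron Gate): author_id=6 -> matches Mitchell
  - book 2 (The Glass Key): author_id=NULL, no match -> dropped
  - book 3 (Silent Waters): author_id=NULL, no match -> dropped
  - book 4 (Hollow Hills): author_id=5 -> matches King
So 2 of 4 rows are dropped.

SQL:
SELECT a.title, b.name AS author
FROM books a
INNER JOIN authors b ON a.author_id = b.id

Result:
title         | author  
--------------+---------
The Iron Gate | Mitchell
Hollow Hills  | King    


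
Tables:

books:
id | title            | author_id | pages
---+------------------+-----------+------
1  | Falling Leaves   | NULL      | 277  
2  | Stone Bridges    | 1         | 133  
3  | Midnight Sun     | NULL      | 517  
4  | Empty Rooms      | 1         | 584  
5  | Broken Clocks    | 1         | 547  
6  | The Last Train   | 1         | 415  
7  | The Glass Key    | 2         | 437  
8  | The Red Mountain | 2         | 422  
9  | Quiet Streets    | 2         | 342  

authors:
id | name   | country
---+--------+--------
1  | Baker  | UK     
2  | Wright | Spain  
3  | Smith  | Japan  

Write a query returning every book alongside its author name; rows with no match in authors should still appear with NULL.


LEFT JOIN keeps every row from books (the left table); where author_id has no match in authors, the author columns become NULL. Walk through each book:
  - book 1 (Falling Leaves): author_id=NULL, no match -> kept with NULL
  - book 2 (Stone Bridges): author_id=1 -> matches Baker
  - book 3 (Midnight Sun): author_id=NULL, no match -> kept with NULL
  - book 4 (Empty Rooms): author_id=1 -> matches Baker
  - book 5 (Broken Clocks): author_id=1 -> matches Baker
  - book 6 (The Last Train): author_id=1 -> matches Baker
  - book 7 (The Glass Key): author_id=2 -> matches Wright
  - book 8 (The Red Mountain): author_id=2 -> matches Wright
  - book 9 (Quiet Streets): author_id=2 -> matches Wright
All 9 rows appear; 2 have NULL author.

SQL:
SELECT a.title, b.name AS author
FROM books a
LEFT JOIN authors b ON a.author_id = b.id

Result:
title            | author
-----------------+-------
Falling Leaves   | NULL  
Stone Bridges    | Baker 
Midnight Sun     | NULL  
Empty Rooms      | Baker 
Broken Clocks    | Baker 
The Last Train   | Baker 
The Glass Key    | Wright
The Red Mountain | Wright
Quiet Streets    | Wright


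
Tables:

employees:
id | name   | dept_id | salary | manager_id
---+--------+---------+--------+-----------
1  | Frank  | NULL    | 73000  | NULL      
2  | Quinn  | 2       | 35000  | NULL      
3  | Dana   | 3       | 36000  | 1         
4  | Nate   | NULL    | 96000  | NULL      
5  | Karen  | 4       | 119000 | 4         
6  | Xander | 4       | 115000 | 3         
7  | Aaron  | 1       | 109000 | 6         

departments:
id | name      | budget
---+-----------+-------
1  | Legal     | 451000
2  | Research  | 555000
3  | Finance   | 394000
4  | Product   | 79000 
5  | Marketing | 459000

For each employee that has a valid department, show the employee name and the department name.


INNER JOIN keeps only employees rows whose dept_id matches an id in departments. Walk through each employee:
  - employee 1 (Frank): dept_id=NULL, no match -> dropped
  - employee 2 (Quinn): dept_id=2 -> matches Research
  - employee 3 (Dana): dept_id=3 -> matches Finance
  - employee 4 (Nate): dept_id=NULL, no match -> dropped
  - employee 5 (Karen): dept_id=4 -> matches Product
  - employee 6 (Xander): dept_id=4 -> matches Product
  - employee 7 (Aaron): dept_id=1 -> matches Legal
So 2 of 7 rows are dropped.

SQL:
SELECT a.name, b.name AS department
FROM employees a
INNER JOIN departments b ON a.dept_id = b.id

Result:
name   | department
-------+-----------
Quinn  | Research  
Dana   | Finance   
Karen  | Product   
Xander | Product   
Aaron  | Legal     


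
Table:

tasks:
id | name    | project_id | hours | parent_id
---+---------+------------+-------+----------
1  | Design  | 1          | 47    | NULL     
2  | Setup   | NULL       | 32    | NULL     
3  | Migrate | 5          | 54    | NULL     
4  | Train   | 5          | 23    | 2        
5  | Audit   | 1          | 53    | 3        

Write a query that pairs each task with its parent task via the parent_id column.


This is a self-join: tasks is joined to a second copy of itself, matching each row's parent_id to another row's id. Use LEFT JOIN so rows with parent_id=NULL are kept.
  - task 1 (Design): parent_id=NULL -> NULL
  - task 2 (Setup): parent_id=NULL -> NULL
  - task 3 (Migrate): parent_id=NULL -> NULL
  - task 4 (Train): parent_id=2 -> Setup
  - task 5 (Audit): parent_id=3 -> Migrate

SQL:
SELECT a.name AS item, b.name AS parent
FROM tasks a
LEFT JOIN tasks b ON a.parent_id = b.id

Result:
item    | parent 
--------+--------
Design  | NULL   
Setup   | NULL   
Migrate | NULL   
Train   | Setup  
Audit   | Migrate


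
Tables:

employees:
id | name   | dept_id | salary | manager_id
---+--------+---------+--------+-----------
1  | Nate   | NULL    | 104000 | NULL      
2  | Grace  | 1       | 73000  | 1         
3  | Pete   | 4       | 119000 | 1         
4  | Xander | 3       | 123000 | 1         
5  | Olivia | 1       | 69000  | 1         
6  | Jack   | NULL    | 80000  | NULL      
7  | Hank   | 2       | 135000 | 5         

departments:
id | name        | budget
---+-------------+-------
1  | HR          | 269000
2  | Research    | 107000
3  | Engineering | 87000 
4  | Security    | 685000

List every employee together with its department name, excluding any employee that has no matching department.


INNER JOIN keeps only employees rows whose dept_id matches an id in departments. Walk through each employee:
  - employee 1 (Nate): dept_id=NULL, no match -> dropped
  - employee 2 (Grace): dept_id=1 -> matches HR
  - employee 3 (Pete): dept_id=4 -> matches Security
  - employee 4 (Xander): dept_id=3 -> matches Engineering
  - employee 5 (Olivia): dept_id=1 -> matches HR
  - employee 6 (Jack): dept_id=NULL, no match -> dropped
  - employee 7 (Hank): dept_id=2 -> matches Research
So 2 of 7 rows are dropped.

SQL:
SELECT a.name, b.name AS department
FROM employees a
INNER JOIN departments b ON a.dept_id = b.id

Result:
name   | department 
-------+------------
Grace  | HR         
Pete   | Security   
Xander | Engineering
Olivia | HR         
Hank   | Research   


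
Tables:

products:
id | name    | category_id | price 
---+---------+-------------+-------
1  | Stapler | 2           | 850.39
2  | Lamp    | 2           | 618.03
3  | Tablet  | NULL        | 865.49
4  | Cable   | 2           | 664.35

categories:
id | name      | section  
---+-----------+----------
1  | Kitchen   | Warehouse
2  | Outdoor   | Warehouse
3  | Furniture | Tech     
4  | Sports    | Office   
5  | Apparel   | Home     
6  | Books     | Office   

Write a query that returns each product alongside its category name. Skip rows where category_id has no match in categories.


INNER JOIN keeps only products rows whose category_id matches an id in categories. Walk through each product:
  - product 1 (Stapler): category_id=2 -> matches Outdoor
  - product 2 (Lamp): category_id=2 -> matches Outdoor
  - product 3 (Tablet): category_id=NULL, no match -> dropped
  - product 4 (Cable): category_id=2 -> matches Outdoor
So 1 of 4 rows is dropped.

SQL:
SELECT a.name, b.name AS category
FROM products a
INNER JOIN categories b ON a.category_id = b.id

Result:
name    | category
--------+---------
Stapler | Outdoor 
Lamp    | Outdoor 
Cable   | Outdoor 


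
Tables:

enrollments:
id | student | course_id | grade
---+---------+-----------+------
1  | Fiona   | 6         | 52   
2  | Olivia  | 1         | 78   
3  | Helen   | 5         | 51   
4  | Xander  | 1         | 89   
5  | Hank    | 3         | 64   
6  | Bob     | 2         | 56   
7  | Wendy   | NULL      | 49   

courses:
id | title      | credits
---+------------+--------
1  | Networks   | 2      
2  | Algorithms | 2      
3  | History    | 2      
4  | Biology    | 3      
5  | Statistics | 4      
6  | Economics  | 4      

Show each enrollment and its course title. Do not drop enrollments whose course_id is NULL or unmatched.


LEFT JOIN keeps every row from enrollments (the left table); where course_id has no match in courses, the course columns become NULL. Walk through each enrollment:
  - enrollment 1 (Fiona): course_id=6 -> matches Economics
  - enrollment 2 (Olivia): course_id=1 -> matches Networks
  - enrollment 3 (Helen): course_id=5 -> matches Statistics
  - enrollment 4 (Xander): course_id=1 -> matches Networks
  - enrollment 5 (Hank): course_id=3 -> matches History
  - enrollment 6 (Bob): course_id=2 -> matches Algorithms
  - enrollment 7 (Wendy): course_id=NULL, no match -> kept with NULL
All 7 rows appear; 1 has NULL course.

SQL:
SELECT a.student, b.title AS course
FROM enrollments a
LEFT JOIN courses b ON a.course_id = b.id

Result:
student | course    
--------+-----------
Fiona   | Economics 
Olivia  | Networks  
Helen   | Statistics
Xander  | Networks  
Hank    | History   
Bob     | Algorithms
Wendy   | NULL      


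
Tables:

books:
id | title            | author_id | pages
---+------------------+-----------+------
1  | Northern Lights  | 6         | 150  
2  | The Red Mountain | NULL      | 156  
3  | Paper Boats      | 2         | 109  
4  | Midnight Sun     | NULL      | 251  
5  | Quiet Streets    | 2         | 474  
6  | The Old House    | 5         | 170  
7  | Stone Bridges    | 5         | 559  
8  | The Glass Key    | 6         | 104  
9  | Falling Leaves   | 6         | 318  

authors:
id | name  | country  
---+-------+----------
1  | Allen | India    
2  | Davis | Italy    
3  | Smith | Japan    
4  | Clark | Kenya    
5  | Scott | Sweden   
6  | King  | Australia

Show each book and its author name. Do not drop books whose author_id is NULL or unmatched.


LEFT JOIN keeps every row from books (the left table); where author_id has no match in authors, the author columns become NULL. Walk through each book:
  - book 1 (Northern Lights): author_id=6 -> matches King
  - book 2 (The Red Mountain): author_id=NULL, no match -> kept with NULL
  - book 3 (Paper Boats): author_id=2 -> matches Davis
  - book 4 (Midnight Sun): author_id=NULL, no match -> kept with NULL
  - book 5 (Quiet Streets): author_id=2 -> matches Davis
  - book 6 (The Old House): author_id=5 -> matches Scott
  - book 7 (Stone Bridges): author_id=5 -> matches Scott
  - book 8 (The Glass Key): author_id=6 -> matches King
  - book 9 (Falling Leaves): author_id=6 -> matches King
All 9 rows appear; 2 have NULL author.

SQL:
SELECT a.title, b.name AS author
FROM books a
LEFT JOIN authors b ON a.author_id = b.id

Result:
title            | author
-----------------+-------
Northern Lights  | King  
The Red Mountain | NULL  
Paper Boats      | Davis 
Midnight Sun     | NULL  
Quiet Streets    | Davis 
The Old House    | Scott 
Stone Bridges    | Scott 
The Glass Key    | King  
Falling Leaves   | King  


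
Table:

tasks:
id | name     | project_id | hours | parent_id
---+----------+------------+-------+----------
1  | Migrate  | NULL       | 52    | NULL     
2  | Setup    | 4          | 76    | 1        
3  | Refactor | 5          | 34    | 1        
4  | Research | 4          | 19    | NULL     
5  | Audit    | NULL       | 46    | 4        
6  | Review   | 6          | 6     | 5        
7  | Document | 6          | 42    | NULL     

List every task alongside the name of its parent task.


This is a self-join: tasks is joined to a second copy of itself, matching each row's parent_id to another row's id. Use LEFT JOIN so rows with parent_id=NULL are kept.
  - task 1 (Migrate): parent_id=NULL -> NULL
  - task 2 (Setup): parent_id=1 -> Migrate
  - task 3 (Refactor): parent_id=1 -> Migrate
  - task 4 (Research): parent_id=NULL -> NULL
  - task 5 (Audit): parent_id=4 -> Research
  - task 6 (Review): parent_id=5 -> Audit
  - task 7 (Document): parent_id=NULL -> NULL

SQL:
SELECT a.name AS item, b.name AS parent
FROM tasks a
LEFT JOIN tasks b ON a.parent_id = b.id

Result:
item     | parent  
---------+---------
Migrate  | NULL    
Setup    | Migrate 
Refactor | Migrate 
Research | NULL    
Audit    | Research
Review   | Audit   
Document | NULL    


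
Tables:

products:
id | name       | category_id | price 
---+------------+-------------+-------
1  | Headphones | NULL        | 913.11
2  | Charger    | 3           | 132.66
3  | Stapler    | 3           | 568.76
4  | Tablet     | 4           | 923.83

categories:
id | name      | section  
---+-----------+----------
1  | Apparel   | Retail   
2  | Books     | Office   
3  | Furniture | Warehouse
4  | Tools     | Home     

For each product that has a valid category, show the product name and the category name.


INNER JOIN keeps only products rows whose category_id matches an id in categories. Walk through each product:
  - product 1 (Headphones): category_id=NULL, no match -> dropped
  - product 2 (Charger): category_id=3 -> matches Furniture
  - product 3 (Stapler): category_id=3 -> matches Furniture
  - product 4 (Tablet): category_id=4 -> matches Tools
So 1 of 4 rows is dropped.

SQL:
SELECT a.name, b.name AS category
FROM products a
INNER JOIN categories b ON a.category_id = b.id

Result:
name    | category 
--------+----------
Charger | Furniture
Stapler | Furniture
Tablet  | Tools    


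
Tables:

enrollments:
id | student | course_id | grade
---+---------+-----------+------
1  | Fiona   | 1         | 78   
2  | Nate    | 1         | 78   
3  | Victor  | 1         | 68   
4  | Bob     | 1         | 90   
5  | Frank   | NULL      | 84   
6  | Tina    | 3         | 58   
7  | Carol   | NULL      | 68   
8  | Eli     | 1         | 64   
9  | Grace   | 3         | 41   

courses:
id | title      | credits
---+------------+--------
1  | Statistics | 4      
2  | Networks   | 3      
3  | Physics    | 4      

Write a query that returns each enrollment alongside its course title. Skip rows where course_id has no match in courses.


INNER JOIN keeps only enrollments rows whose course_id matches an id in courses. Walk through each enrollment:
  - enrollment 1 (Fiona): course_id=1 -> matches Statistics
  - enrollment 2 (Nate): course_id=1 -> matches Statistics
  - enrollment 3 (Victor): course_id=1 -> matches Statistics
  - enrollment 4 (Bob): course_id=1 -> matches Statistics
  - enrollment 5 (Frank): course_id=NULL, no match -> dropped
  - enrollment 6 (Tina): course_id=3 -> matches Physics
  - enrollment 7 (Carol): course_id=NULL, no match -> dropped
  - enrollment 8 (Eli): course_id=1 -> matches Statistics
  - enrollment 9 (Grace): course_id=3 -> matches Physics
So 2 of 9 rows are dropped.

SQL:
SELECT a.student, b.title AS course
FROM enrollments a
INNER JOIN courses b ON a.course_id = b.id

Result:
student | course    
--------+-----------
Fiona   | Statistics
Nate    | Statistics
Victor  | Statistics
Bob     | Statistics
Tina    | Physics   
Eli     | Statistics
Grace   | Physics   


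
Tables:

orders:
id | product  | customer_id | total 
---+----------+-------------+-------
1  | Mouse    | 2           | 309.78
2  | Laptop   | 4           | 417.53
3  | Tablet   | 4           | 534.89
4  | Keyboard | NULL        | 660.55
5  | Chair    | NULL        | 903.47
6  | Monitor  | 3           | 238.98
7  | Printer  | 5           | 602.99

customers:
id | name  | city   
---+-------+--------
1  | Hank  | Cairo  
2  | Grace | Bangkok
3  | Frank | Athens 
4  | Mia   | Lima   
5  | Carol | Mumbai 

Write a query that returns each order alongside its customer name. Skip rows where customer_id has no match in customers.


INNER JOIN keeps only orders rows whose customer_id matches an id in customers. Walk through each order:
  - order 1 (Mouse): customer_id=2 -> matches Grace
  - order 2 (Laptop): customer_id=4 -> matches Mia
  - order 3 (Tablet): customer_id=4 -> matches Mia
  - order 4 (Keyboard): customer_id=NULL, no match -> dropped
  - order 5 (Chair): customer_id=NULL, no match -> dropped
  - order 6 (Monitor): customer_id=3 -> matches Frank
  - order 7 (Printer): customer_id=5 -> matches Carol
So 2 of 7 rows are dropped.

SQL:
SELECT a.product, b.name AS customer
FROM orders a
INNER JOIN customers b ON a.customer_id = b.id

Result:
product | customer
--------+---------
Mouse   | Grace   
Laptop  | Mia     
Tablet  | Mia     
Monitor | Frank   
Printer | Carol   


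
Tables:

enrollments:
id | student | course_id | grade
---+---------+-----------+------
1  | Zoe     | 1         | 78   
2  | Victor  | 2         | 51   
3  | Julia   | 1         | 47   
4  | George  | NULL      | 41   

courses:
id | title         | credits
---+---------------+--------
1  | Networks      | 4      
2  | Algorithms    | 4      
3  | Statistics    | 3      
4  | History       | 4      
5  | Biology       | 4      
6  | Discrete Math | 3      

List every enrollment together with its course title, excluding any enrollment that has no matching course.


INNER JOIN keeps only enrollments rows whose course_id matches an id in courses. Walk through each enrollment:
  - enrollment 1 (Zoe): course_id=1 -> matches Networks
  - enrollment 2 (Victor): course_id=2 -> matches Algorithms
  - enrollment 3 (Julia): course_id=1 -> matches Networks
  - enrollment 4 (George): course_id=NULL, no match -> dropped
So 1 of 4 rows is dropped.

SQL:
SELECT a.student, b.title AS course
FROM enrollments a
INNER JOIN courses b ON a.course_id = b.id

Result:
student | course    
--------+-----------
Zoe     | Networks  
Victor  | Algorithms
Julia   | Networks  


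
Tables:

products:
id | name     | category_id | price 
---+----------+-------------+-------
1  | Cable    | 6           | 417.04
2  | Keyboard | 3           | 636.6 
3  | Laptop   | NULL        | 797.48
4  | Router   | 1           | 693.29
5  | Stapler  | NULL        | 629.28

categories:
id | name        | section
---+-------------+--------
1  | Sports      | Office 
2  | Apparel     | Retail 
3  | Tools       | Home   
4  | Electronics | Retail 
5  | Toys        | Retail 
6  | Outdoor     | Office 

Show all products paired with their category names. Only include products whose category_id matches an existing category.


INNER JOIN keeps only products rows whose category_id matches an id in categories. Walk through each product:
  - product 1 (Cable): category_id=6 -> matches Outdoor
  - product 2 (Keyboard): category_id=3 -> matches Tools
  - product 3 (Laptop): category_id=NULL, no match -> dropped
  - product 4 (Router): category_id=1 -> matches Sports
  - product 5 (Stapler): category_id=NULL, no match -> dropped
So 2 of 5 rows are dropped.

SQL:
SELECT a.name, b.name AS category
FROM products a
INNER JOIN categories b ON a.category_id = b.id

Result:
name     | category
---------+---------
Cable    | Outdoor 
Keyboard | Tools   
Router   | Sports  


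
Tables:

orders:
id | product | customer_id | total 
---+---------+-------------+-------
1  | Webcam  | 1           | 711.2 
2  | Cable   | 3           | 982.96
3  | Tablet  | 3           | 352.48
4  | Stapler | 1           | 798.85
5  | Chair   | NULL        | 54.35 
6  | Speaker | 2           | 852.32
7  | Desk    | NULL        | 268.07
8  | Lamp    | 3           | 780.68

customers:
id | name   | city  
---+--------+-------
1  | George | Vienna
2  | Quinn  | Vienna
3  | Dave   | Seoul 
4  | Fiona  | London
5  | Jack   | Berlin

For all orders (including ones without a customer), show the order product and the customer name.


LEFT JOIN keeps every row from orders (the left table); where customer_id has no match in customers, the customer columns become NULL. Walk through each order:
  - order 1 (Webcam): customer_id=1 -> matches George
  - order 2 (Cable): customer_id=3 -> matches Dave
  - order 3 (Tablet): customer_id=3 -> matches Dave
  - order 4 (Stapler): customer_id=1 -> matches George
  - order 5 (Chair): customer_id=NULL, no match -> kept with NULL
  - order 6 (Speaker): customer_id=2 -> matches Quinn
  - order 7 (Desk): customer_id=NULL, no match -> kept with NULL
  - order 8 (Lamp): customer_id=3 -> matches Dave
All 8 rows appear; 2 have NULL customer.

SQL:
SELECT a.product, b.name AS customer
FROM orders a
LEFT JOIN customers b ON a.customer_id = b.id

Result:
product | customer
--------+---------
Webcam  | George  
Cable   | Dave    
Tablet  | Dave    
Stapler | George  
Chair   | NULL    
Speaker | Quinn   
Desk    | NULL    
Lamp    | Dave    


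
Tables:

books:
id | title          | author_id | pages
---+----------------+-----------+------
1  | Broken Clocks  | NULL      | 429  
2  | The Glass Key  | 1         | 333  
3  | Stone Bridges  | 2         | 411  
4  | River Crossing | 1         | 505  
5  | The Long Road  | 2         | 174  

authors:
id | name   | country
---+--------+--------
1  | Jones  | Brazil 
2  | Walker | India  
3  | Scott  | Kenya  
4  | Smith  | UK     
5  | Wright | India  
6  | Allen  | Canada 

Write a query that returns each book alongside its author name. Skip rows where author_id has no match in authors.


INNER JOIN keeps only books rows whose author_id matches an id in authors. Walk through each book:
  - book 1 (Broken Clocks): author_id=NULL, no match -> dropped
  - book 2 (The Glass Key): author_id=1 -> matches Jones
  - book 3 (Stone Bridges): author_id=2 -> matches Walker
  - book 4 (River Crossing): author_id=1 -> matches Jones
  - book 5 (The Long Road): author_id=2 -> matches Walker
So 1 of 5 rows is dropped.

SQL:
SELECT a.title, b.name AS author
FROM books a
INNER JOIN authors b ON a.author_id = b.id

Result:
title          | author
---------------+-------
The Glass Key  | Jones 
Stone Bridges  | Walker
River Crossing | Jones 
The Long Road  | Walker


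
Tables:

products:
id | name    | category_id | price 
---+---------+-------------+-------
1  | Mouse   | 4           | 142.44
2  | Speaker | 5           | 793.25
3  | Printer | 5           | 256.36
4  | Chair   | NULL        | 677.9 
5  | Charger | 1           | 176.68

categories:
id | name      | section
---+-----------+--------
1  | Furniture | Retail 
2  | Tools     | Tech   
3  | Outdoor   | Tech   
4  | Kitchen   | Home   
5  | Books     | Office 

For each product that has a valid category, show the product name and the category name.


INNER JOIN keeps only products rows whose category_id matches an id in categories. Walk through each product:
  - product 1 (Mouse): category_id=4 -> matches Kitchen
  - product 2 (Speaker): category_id=5 -> matches Books
  - product 3 (Printer): category_id=5 -> matches Books
  - product 4 (Chair): category_id=NULL, no match -> dropped
  - product 5 (Charger): category_id=1 -> matches Furniture
So 1 of 5 rows is dropped.

SQL:
SELECT a.name, b.name AS category
FROM products a
INNER JOIN categories b ON a.category_id = b.id

Result:
name    | category 
--------+----------
Mouse   | Kitchen  
Speaker | Books    
Printer | Books    
Charger | Furniture


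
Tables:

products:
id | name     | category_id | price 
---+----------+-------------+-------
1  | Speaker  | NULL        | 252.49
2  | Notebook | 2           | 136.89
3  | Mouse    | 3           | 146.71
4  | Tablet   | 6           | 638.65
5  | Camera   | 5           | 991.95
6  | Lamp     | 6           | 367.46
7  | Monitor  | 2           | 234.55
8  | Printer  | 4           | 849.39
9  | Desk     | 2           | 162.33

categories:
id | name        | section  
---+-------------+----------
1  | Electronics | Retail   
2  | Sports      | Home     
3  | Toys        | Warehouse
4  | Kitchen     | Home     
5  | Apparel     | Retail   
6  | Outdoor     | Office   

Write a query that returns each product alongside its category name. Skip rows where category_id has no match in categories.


INNER JOIN keeps only products rows whose category_id matches an id in categories. Walk through each product:
  - product 1 (Speaker): category_id=NULL, no match -> dropped
  - product 2 (Notebook): category_id=2 -> matches Sports
  - product 3 (Mouse): category_id=3 -> matches Toys
  - product 4 (Tablet): category_id=6 -> matches Outdoor
  - product 5 (Camera): category_id=5 -> matches Apparel
  - product 6 (Lamp): category_id=6 -> matches Outdoor
  - product 7 (Monitor): category_id=2 -> matches Sports
  - product 8 (Printer): category_id=4 -> matches Kitchen
  - product 9 (Desk): category_id=2 -> matches Sports
So 1 of 9 rows is dropped.

SQL:
SELECT a.name, b.name AS category
FROM products a
INNER JOIN categories b ON a.category_id = b.id

Result:
name     | category
---------+---------
Notebook | Sports  
Mouse    | Toys    
Tablet   | Outdoor 
Camera   | Apparel 
Lamp     | Outdoor 
Monitor  | Sports  
Printer  | Kitchen 
Desk     | Sports  


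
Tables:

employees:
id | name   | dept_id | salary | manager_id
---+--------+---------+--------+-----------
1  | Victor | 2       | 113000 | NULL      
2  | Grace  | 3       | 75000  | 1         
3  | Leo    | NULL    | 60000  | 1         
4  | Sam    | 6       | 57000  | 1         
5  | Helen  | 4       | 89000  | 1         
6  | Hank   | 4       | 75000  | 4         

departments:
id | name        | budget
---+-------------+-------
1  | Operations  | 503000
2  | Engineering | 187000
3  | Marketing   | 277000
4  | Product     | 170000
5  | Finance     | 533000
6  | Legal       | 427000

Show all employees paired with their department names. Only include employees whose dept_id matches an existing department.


INNER JOIN keeps only employees rows whose dept_id matches an id in departments. Walk through each employee:
  - employee 1 (Victor): dept_id=2 -> matches Engineering
  - employee 2 (Grace): dept_id=3 -> matches Marketing
  - employee 3 (Leo): dept_id=NULL, no match -> dropped
  - employee 4 (Sam): dept_id=6 -> matches Legal
  - employee 5 (Helen): dept_id=4 -> matches Product
  - employee 6 (Hank): dept_id=4 -> matches Product
So 1 of 6 rows is dropped.

SQL:
SELECT a.name, b.name AS department
FROM employees a
INNER JOIN departments b ON a.dept_id = b.id

Result:
name   | department 
-------+------------
Victor | Engineering
Grace  | Marketing  
Sam    | Legal      
Helen  | Product    
Hank   | Product    


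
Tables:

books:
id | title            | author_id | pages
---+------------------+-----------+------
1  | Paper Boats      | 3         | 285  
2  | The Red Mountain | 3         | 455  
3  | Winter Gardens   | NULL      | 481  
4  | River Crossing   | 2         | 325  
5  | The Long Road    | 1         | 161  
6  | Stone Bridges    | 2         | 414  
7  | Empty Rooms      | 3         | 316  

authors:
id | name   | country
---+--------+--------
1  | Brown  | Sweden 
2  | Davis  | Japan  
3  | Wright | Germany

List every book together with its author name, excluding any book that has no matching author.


INNER JOIN keeps only books rows whose author_id matches an id in authors. Walk through each book:
  - book 1 (Paper Boats): author_id=3 -> matches Wright
  - book 2 (The Red Mountain): author_id=3 -> matches Wright
  - book 3 (Winter Gardens): author_id=NULL, no match -> dropped
  - book 4 (River Crossing): author_id=2 -> matches Davis
  - book 5 (The Long Road): author_id=1 -> matches Brown
  - book 6 (Stone Bridges): author_id=2 -> matches Davis
  - book 7 (Empty Rooms): author_id=3 -> matches Wright
So 1 of 7 rows is dropped.

SQL:
SELECT a.title, b.name AS author
FROM books a
INNER JOIN authors b ON a.author_id = b.id

Result:
title            | author
-----------------+-------
Paper Boats      | Wright
The Red Mountain | Wright
River Crossing   | Davis 
The Long Road    | Brown 
Stone Bridges    | Davis 
Empty Rooms      | Wright


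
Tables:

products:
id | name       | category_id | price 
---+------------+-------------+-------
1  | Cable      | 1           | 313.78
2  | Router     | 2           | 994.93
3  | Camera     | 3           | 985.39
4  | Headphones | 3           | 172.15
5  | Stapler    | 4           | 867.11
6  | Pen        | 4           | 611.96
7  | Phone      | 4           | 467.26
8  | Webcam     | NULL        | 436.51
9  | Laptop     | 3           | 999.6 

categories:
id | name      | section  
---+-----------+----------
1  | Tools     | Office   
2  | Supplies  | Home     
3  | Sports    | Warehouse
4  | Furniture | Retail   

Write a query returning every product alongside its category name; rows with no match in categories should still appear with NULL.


LEFT JOIN keeps every row from products (the left table); where category_id has no match in categories, the category columns become NULL. Walk through each product:
  - product 1 (Cable): category_id=1 -> matches Tools
  - product 2 (Router): category_id=2 -> matches Supplies
  - product 3 (Camera): category_id=3 -> matches Sports
  - product 4 (Headphones): category_id=3 -> matches Sports
  - product 5 (Stapler): category_id=4 -> matches Furniture
  - product 6 (Pen): category_id=4 -> matches Furniture
  - product 7 (Phone): category_id=4 -> matches Furniture
  - product 8 (Webcam): category_id=NULL, no match -> kept with NULL
  - product 9 (Laptop): category_id=3 -> matches Sports
All 9 rows appear; 1 has NULL category.

SQL:
SELECT a.name, b.name AS category
FROM products a
LEFT JOIN categories b ON a.category_id = b.id

Result:
name       | category 
-----------+----------
Cable      | Tools    
Router     | Supplies 
Camera     | Sports   
Headphones | Sports   
Stapler    | Furniture
Pen        | Furniture
Phone      | Furniture
Webcam     | NULL     
Laptop     | Sports   
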